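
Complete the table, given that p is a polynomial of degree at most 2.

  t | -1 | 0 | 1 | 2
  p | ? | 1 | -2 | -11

-2

The 3 known values determine p uniquely (degree ≤ 2).
Evaluate each Lagrange basis at t = -1:
L_0(-1) = (-2)·(-3)/[(-1)·(-2)] = 3
L_1(-1) = (-1)·(-3)/[(1)·(-1)] = -3
L_2(-1) = (-1)·(-2)/[(2)·(1)] = 1
Sum: 1·(3) + (-2)·(-3) + (-11)·(1) = -2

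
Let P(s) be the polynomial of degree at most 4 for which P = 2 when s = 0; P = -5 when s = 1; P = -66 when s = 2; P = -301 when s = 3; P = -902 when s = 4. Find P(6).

Using Newton's divided-difference form:
P[0,1] = (-5 - 2) / (1 - 0) = -7
P[1,2] = (-66 - (-5)) / (2 - 1) = -61
P[2,3] = (-301 - (-66)) / (3 - 2) = -235
P[3,4] = (-902 - (-301)) / (4 - 3) = -601
P[0,1,2] = (-61 - (-7)) / (2 - 0) = -27
P[1,2,3] = (-235 - (-61)) / (3 - 1) = -87
P[2,3,4] = (-601 - (-235)) / (4 - 2) = -183
P[0,1,2,3] = (-87 - (-27)) / (3 - 0) = -20
P[1,2,3,4] = (-183 - (-87)) / (4 - 1) = -32
P[0,1,2,3,4] = (-32 - (-20)) / (4 - 0) = -3
P(6) = 2 + (-7)·(6) + (-27)·(6)·(5) + (-20)·(6)·(5)·(4) + (-3)·(6)·(5)·(4)·(3) = -4330

-4330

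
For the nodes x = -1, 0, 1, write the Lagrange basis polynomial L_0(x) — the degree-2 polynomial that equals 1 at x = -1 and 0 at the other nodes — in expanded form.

L_0(x) = x(x - 1) / [(-1)·(-2)]
       = (x^2 - x) / (2)

L_0(x) = (1/2)x^2 - (1/2)x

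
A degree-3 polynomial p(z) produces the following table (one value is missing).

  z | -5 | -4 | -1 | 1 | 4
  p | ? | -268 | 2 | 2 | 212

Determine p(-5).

-526

The 4 known values determine p uniquely (degree ≤ 3).
Evaluate each Lagrange basis at z = -5:
L_0(-5) = (-4)·(-6)·(-9)/[(-3)·(-5)·(-8)] = 9/5
L_1(-5) = (-1)·(-6)·(-9)/[(3)·(-2)·(-5)] = -9/5
L_2(-5) = (-1)·(-4)·(-9)/[(5)·(2)·(-3)] = 6/5
L_3(-5) = (-1)·(-4)·(-6)/[(8)·(5)·(3)] = -1/5
Sum: (-268)·(9/5) + 2·(-9/5) + 2·(6/5) + 212·(-1/5) = -526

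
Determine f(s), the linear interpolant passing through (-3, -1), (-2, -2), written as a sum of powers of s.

Build the Lagrange basis polynomials:
L_0(s) = (s + 2) / [-1] = -s - 2
L_1(s) = (s + 3) / [1] = s + 3
f(s) = (-1)·L_0 + (-2)·L_1
  (-1)·L_0(s) = s + 2
  (-2)·L_1(s) = -2s - 6
Adding term by term: -s - 4

f(s) = -s - 4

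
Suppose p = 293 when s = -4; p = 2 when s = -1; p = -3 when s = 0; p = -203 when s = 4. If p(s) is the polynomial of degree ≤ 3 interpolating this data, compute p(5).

-418

Using Newton's divided-difference form:
p[-4,-1] = (2 - 293) / (-1 - (-4)) = -97
p[-1,0] = (-3 - 2) / (0 - (-1)) = -5
p[0,4] = (-203 - (-3)) / (4 - 0) = -50
p[-4,-1,0] = (-5 - (-97)) / (0 - (-4)) = 23
p[-1,0,4] = (-50 - (-5)) / (4 - (-1)) = -9
p[-4,-1,0,4] = (-9 - 23) / (4 - (-4)) = -4
p(5) = 293 + (-97)·(9) + 23·(9)·(6) + (-4)·(9)·(6)·(5) = -418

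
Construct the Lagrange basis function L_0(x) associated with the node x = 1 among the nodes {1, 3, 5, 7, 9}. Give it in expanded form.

L_0(x) = (x - 3)(x - 5)(x - 7)(x - 9) / [(-2)·(-4)·(-6)·(-8)]
       = (x^4 - 24x^3 + 206x^2 - 744x + 945) / (384)

L_0(x) = (1/384)x^4 - (1/16)x^3 + (103/192)x^2 - (31/16)x + 315/128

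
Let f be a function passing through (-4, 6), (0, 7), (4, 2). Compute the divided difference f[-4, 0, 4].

f[-4,0] = (7 - 6) / (0 - (-4)) = 1/4
f[0,4] = (2 - 7) / (4 - 0) = -5/4
f[-4,0,4] = (-5/4 - 1/4) / (4 - (-4)) = -3/16

-3/16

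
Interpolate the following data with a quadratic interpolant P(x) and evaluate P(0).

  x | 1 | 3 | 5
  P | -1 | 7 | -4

-97/8

Evaluate each Lagrange basis at x = 0:
L_0(0) = (-3)·(-5)/[(-2)·(-4)] = 15/8
L_1(0) = (-1)·(-5)/[(2)·(-2)] = -5/4
L_2(0) = (-1)·(-3)/[(4)·(2)] = 3/8
Sum: (-1)·(15/8) + 7·(-5/4) + (-4)·(3/8) = -97/8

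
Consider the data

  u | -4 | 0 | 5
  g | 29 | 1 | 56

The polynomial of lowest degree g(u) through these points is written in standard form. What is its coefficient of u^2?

2

Build the Lagrange basis polynomials:
L_0(u) = u(u - 5) / [36] = (1/36)u^2 - (5/36)u
L_1(u) = (u + 4)(u - 5) / [-20] = -(1/20)u^2 + (1/20)u + 1
L_2(u) = (u + 4)u / [45] = (1/45)u^2 + (4/45)u
g(u) = 29·L_0 + 1·L_1 + 56·L_2
Only the coefficient of u^2 is needed; take it from each L_i and combine:
29·(1/36) + 1·(-1/20) + 56·(1/45) = 2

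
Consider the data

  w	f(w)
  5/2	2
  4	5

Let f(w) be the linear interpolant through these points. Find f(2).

1

Evaluate each Lagrange basis at w = 2:
L_0(2) = (-2)/[(-3/2)] = 4/3
L_1(2) = (-1/2)/[(3/2)] = -1/3
Sum: 2·(4/3) + 5·(-1/3) = 1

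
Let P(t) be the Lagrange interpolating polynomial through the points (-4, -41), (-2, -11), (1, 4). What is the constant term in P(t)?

3

L_0(t) = (t + 2)(t - 1) / [10] = (1/10)t^2 + (1/10)t - 1/5
L_1(t) = (t + 4)(t - 1) / [-6] = -(1/6)t^2 - (1/2)t + 2/3
L_2(t) = (t + 4)(t + 2) / [15] = (1/15)t^2 + (2/5)t + 8/15
P(t) = (-41)·L_0 + (-11)·L_1 + 4·L_2
Only the constant term is needed; take it from each L_i and combine:
(-41)·(-1/5) + (-11)·(2/3) + 4·(8/15) = 3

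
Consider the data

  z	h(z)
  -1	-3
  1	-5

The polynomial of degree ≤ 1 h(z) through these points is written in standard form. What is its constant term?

-4

L_0(z) = (z - 1) / [-2] = -(1/2)z + 1/2
L_1(z) = (z + 1) / [2] = (1/2)z + 1/2
h(z) = (-3)·L_0 + (-5)·L_1
Only the constant term is needed; take it from each L_i and combine:
(-3)·(1/2) + (-5)·(1/2) = -4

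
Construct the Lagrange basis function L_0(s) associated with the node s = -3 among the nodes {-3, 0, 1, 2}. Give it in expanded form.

L_0(s) = s(s - 1)(s - 2) / [(-3)·(-4)·(-5)]
       = (s^3 - 3s^2 + 2s) / (-60)

L_0(s) = -(1/60)s^3 + (1/20)s^2 - (1/30)s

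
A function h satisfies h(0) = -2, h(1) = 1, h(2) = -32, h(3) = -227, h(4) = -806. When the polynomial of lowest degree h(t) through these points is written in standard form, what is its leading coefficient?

Build the Lagrange basis polynomials:
L_0(t) = (t - 1)(t - 2)(t - 3)(t - 4) / [24] = (1/24)t^4 - (5/12)t^3 + (35/24)t^2 - (25/12)t + 1
L_1(t) = t(t - 2)(t - 3)(t - 4) / [-6] = -(1/6)t^4 + (3/2)t^3 - (13/3)t^2 + 4t
L_2(t) = t(t - 1)(t - 3)(t - 4) / [4] = (1/4)t^4 - 2t^3 + (19/4)t^2 - 3t
L_3(t) = t(t - 1)(t - 2)(t - 4) / [-6] = -(1/6)t^4 + (7/6)t^3 - (7/3)t^2 + (4/3)t
L_4(t) = t(t - 1)(t - 2)(t - 3) / [24] = (1/24)t^4 - (1/4)t^3 + (11/24)t^2 - (1/4)t
h(t) = (-2)·L_0 + 1·L_1 + (-32)·L_2 + (-227)·L_3 + (-806)·L_4
Only the coefficient of t^4 is needed; take it from each L_i and combine:
(-2)·(1/24) + 1·(-1/6) + (-32)·(1/4) + (-227)·(-1/6) + (-806)·(1/24) = -4

-4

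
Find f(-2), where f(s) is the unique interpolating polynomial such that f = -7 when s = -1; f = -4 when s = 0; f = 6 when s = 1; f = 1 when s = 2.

19

Evaluate each Lagrange basis at s = -2:
L_0(-2) = (-2)·(-3)·(-4)/[(-1)·(-2)·(-3)] = 4
L_1(-2) = (-1)·(-3)·(-4)/[(1)·(-1)·(-2)] = -6
L_2(-2) = (-1)·(-2)·(-4)/[(2)·(1)·(-1)] = 4
L_3(-2) = (-1)·(-2)·(-3)/[(3)·(2)·(1)] = -1
Sum: (-7)·(4) + (-4)·(-6) + 6·(4) + 1·(-1) = 19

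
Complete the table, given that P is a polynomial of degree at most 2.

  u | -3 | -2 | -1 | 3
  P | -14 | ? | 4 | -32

The 3 known values determine P uniquely (degree ≤ 2).
L_0(-2) = (-1)·(-5)/[(-2)·(-6)] = 5/12
L_1(-2) = (1)·(-5)/[(2)·(-4)] = 5/8
L_2(-2) = (1)·(-1)/[(6)·(4)] = -1/24
Sum: (-14)·(5/12) + 4·(5/8) + (-32)·(-1/24) = -2

-2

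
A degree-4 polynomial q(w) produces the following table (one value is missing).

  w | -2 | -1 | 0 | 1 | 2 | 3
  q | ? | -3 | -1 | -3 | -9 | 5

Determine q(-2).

15

The 5 known values determine q uniquely (degree ≤ 4).
L_0(-2) = (-2)·(-3)·(-4)·(-5)/[(-1)·(-2)·(-3)·(-4)] = 5
L_1(-2) = (-1)·(-3)·(-4)·(-5)/[(1)·(-1)·(-2)·(-3)] = -10
L_2(-2) = (-1)·(-2)·(-4)·(-5)/[(2)·(1)·(-1)·(-2)] = 10
L_3(-2) = (-1)·(-2)·(-3)·(-5)/[(3)·(2)·(1)·(-1)] = -5
L_4(-2) = (-1)·(-2)·(-3)·(-4)/[(4)·(3)·(2)·(1)] = 1
Sum: (-3)·(5) + (-1)·(-10) + (-3)·(10) + (-9)·(-5) + 5·(1) = 15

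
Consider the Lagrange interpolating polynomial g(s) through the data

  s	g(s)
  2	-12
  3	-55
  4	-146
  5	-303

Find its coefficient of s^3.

-3

The leading coefficient equals the top divided difference g[2,3,4,5].
g[2,3] = (-55 - (-12)) / (3 - 2) = -43
g[3,4] = (-146 - (-55)) / (4 - 3) = -91
g[4,5] = (-303 - (-146)) / (5 - 4) = -157
g[2,3,4] = (-91 - (-43)) / (4 - 2) = -24
g[3,4,5] = (-157 - (-91)) / (5 - 3) = -33
g[2,3,4,5] = (-33 - (-24)) / (5 - 2) = -3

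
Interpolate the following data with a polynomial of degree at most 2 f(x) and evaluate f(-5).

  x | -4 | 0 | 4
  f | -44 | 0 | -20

-65

Evaluate each Lagrange basis at x = -5:
L_0(-5) = (-5)·(-9)/[(-4)·(-8)] = 45/32
L_1(-5) = (-1)·(-9)/[(4)·(-4)] = -9/16
L_2(-5) = (-1)·(-5)/[(8)·(4)] = 5/32
Sum: (-44)·(45/32) + 0 + (-20)·(5/32) = -65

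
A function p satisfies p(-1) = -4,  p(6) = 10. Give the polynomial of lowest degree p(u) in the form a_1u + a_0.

p(u) = 2u - 2

L_0(u) = (u - 6) / [-7] = -(1/7)u + 6/7
L_1(u) = (u + 1) / [7] = (1/7)u + 1/7
p(u) = (-4)·L_0 + 10·L_1
  (-4)·L_0(u) = (4/7)u - 24/7
  10·L_1(u) = (10/7)u + 10/7
Adding term by term: 2u - 2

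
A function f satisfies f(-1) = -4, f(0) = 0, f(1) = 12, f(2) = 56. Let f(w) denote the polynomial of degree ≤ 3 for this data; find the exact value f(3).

156

Using Newton's divided-difference form:
f[-1,0] = (0 - (-4)) / (0 - (-1)) = 4
f[0,1] = (12 - 0) / (1 - 0) = 12
f[1,2] = (56 - 12) / (2 - 1) = 44
f[-1,0,1] = (12 - 4) / (1 - (-1)) = 4
f[0,1,2] = (44 - 12) / (2 - 0) = 16
f[-1,0,1,2] = (16 - 4) / (2 - (-1)) = 4
f(3) = -4 + 4·(4) + 4·(4)·(3) + 4·(4)·(3)·(2) = 156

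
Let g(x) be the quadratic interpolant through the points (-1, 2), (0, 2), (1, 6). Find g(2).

14

Using Newton's divided-difference form:
g[-1,0] = (2 - 2) / (0 - (-1)) = 0
g[0,1] = (6 - 2) / (1 - 0) = 4
g[-1,0,1] = (4 - 0) / (1 - (-1)) = 2
g(2) = 2 + 0·(3) + 2·(3)·(2) = 14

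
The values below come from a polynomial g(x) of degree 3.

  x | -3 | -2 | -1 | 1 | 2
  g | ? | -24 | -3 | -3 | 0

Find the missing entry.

The 4 known values determine g uniquely (degree ≤ 3).
Evaluate each Lagrange basis at x = -3:
L_0(-3) = (-2)·(-4)·(-5)/[(-1)·(-3)·(-4)] = 10/3
L_1(-3) = (-1)·(-4)·(-5)/[(1)·(-2)·(-3)] = -10/3
L_2(-3) = (-1)·(-2)·(-5)/[(3)·(2)·(-1)] = 5/3
L_3(-3) = (-1)·(-2)·(-4)/[(4)·(3)·(1)] = -2/3
Sum: (-24)·(10/3) + (-3)·(-10/3) + (-3)·(5/3) + 0 = -75

-75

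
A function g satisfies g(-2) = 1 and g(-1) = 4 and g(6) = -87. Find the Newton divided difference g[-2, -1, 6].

-2

g[-2,-1] = (4 - 1) / (-1 - (-2)) = 3
g[-1,6] = (-87 - 4) / (6 - (-1)) = -13
g[-2,-1,6] = (-13 - 3) / (6 - (-2)) = -2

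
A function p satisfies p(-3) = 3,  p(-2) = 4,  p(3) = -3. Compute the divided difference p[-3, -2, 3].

-2/5

p[-3,-2] = (4 - 3) / (-2 - (-3)) = 1
p[-2,3] = (-3 - 4) / (3 - (-2)) = -7/5
p[-3,-2,3] = (-7/5 - 1) / (3 - (-3)) = -2/5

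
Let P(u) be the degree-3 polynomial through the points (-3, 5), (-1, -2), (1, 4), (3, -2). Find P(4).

-277/16

Evaluate each Lagrange basis at u = 4:
L_0(4) = (5)·(3)·(1)/[(-2)·(-4)·(-6)] = -5/16
L_1(4) = (7)·(3)·(1)/[(2)·(-2)·(-4)] = 21/16
L_2(4) = (7)·(5)·(1)/[(4)·(2)·(-2)] = -35/16
L_3(4) = (7)·(5)·(3)/[(6)·(4)·(2)] = 35/16
Sum: 5·(-5/16) + (-2)·(21/16) + 4·(-35/16) + (-2)·(35/16) = -277/16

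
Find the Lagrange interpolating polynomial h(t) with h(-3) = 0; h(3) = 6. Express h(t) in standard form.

h(t) = t + 3

L_0(t) = (t - 3) / [-6] = -(1/6)t + 1/2
L_1(t) = (t + 3) / [6] = (1/6)t + 1/2
h(t) = 0·L_0 + 6·L_1
  0·L_0(t) = 0
  6·L_1(t) = t + 3
Adding term by term: t + 3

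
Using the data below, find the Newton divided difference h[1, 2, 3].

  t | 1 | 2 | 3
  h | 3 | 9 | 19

2

h[1,2] = (9 - 3) / (2 - 1) = 6
h[2,3] = (19 - 9) / (3 - 2) = 10
h[1,2,3] = (10 - 6) / (3 - 1) = 2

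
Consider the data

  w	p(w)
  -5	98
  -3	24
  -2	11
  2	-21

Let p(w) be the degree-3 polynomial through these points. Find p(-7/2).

Evaluate each Lagrange basis at w = -7/2:
L_0(-7/2) = (-1/2)·(-3/2)·(-11/2)/[(-2)·(-3)·(-7)] = 11/112
L_1(-7/2) = (3/2)·(-3/2)·(-11/2)/[(2)·(-1)·(-5)] = 99/80
L_2(-7/2) = (3/2)·(-1/2)·(-11/2)/[(3)·(1)·(-4)] = -11/32
L_3(-7/2) = (3/2)·(-1/2)·(-3/2)/[(7)·(5)·(4)] = 9/1120
Sum: 98·(11/112) + 24·(99/80) + 11·(-11/32) + (-21)·(9/1120) = 283/8

283/8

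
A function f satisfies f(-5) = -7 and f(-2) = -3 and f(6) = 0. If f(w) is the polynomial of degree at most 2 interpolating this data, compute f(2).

-7/66

Evaluate each Lagrange basis at w = 2:
L_0(2) = (4)·(-4)/[(-3)·(-11)] = -16/33
L_1(2) = (7)·(-4)/[(3)·(-8)] = 7/6
L_2(2) = (7)·(4)/[(11)·(8)] = 7/22
Sum: (-7)·(-16/33) + (-3)·(7/6) + 0 = -7/66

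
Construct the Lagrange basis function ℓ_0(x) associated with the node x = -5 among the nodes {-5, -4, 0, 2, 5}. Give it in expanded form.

ℓ_0(x) = (1/350)x^4 - (3/350)x^3 - (9/175)x^2 + (4/35)x

ℓ_0(x) = (x + 4)x(x - 2)(x - 5) / [(-1)·(-5)·(-7)·(-10)]
       = (x^4 - 3x^3 - 18x^2 + 40x) / (350)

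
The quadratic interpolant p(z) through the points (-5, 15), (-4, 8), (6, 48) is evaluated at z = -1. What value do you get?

Using Newton's divided-difference form:
p[-5,-4] = (8 - 15) / (-4 - (-5)) = -7
p[-4,6] = (48 - 8) / (6 - (-4)) = 4
p[-5,-4,6] = (4 - (-7)) / (6 - (-5)) = 1
p(-1) = 15 + (-7)·(4) + 1·(4)·(3) = -1

-1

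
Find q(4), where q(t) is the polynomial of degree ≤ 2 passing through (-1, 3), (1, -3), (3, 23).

48

Evaluate each Lagrange basis at t = 4:
L_0(4) = (3)·(1)/[(-2)·(-4)] = 3/8
L_1(4) = (5)·(1)/[(2)·(-2)] = -5/4
L_2(4) = (5)·(3)/[(4)·(2)] = 15/8
Sum: 3·(3/8) + (-3)·(-5/4) + 23·(15/8) = 48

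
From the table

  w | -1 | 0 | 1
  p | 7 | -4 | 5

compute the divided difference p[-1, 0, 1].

10

p[-1,0] = (-4 - 7) / (0 - (-1)) = -11
p[0,1] = (5 - (-4)) / (1 - 0) = 9
p[-1,0,1] = (9 - (-11)) / (1 - (-1)) = 10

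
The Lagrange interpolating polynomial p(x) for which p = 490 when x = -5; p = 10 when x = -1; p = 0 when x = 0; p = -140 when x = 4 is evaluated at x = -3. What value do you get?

126

L_0(-3) = (-2)·(-3)·(-7)/[(-4)·(-5)·(-9)] = 7/30
L_1(-3) = (2)·(-3)·(-7)/[(4)·(-1)·(-5)] = 21/10
L_2(-3) = (2)·(-2)·(-7)/[(5)·(1)·(-4)] = -7/5
L_3(-3) = (2)·(-2)·(-3)/[(9)·(5)·(4)] = 1/15
Sum: 490·(7/30) + 10·(21/10) + 0 + (-140)·(1/15) = 126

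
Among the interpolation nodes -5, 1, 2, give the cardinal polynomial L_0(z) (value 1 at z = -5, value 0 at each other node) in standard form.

L_0(z) = (1/42)z^2 - (1/14)z + 1/21

L_0(z) = (z - 1)(z - 2) / [(-6)·(-7)]
       = (z^2 - 3z + 2) / (42)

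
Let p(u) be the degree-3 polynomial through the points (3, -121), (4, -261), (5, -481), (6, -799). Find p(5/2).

-603/8

Evaluate each Lagrange basis at u = 5/2:
L_0(5/2) = (-3/2)·(-5/2)·(-7/2)/[(-1)·(-2)·(-3)] = 35/16
L_1(5/2) = (-1/2)·(-5/2)·(-7/2)/[(1)·(-1)·(-2)] = -35/16
L_2(5/2) = (-1/2)·(-3/2)·(-7/2)/[(2)·(1)·(-1)] = 21/16
L_3(5/2) = (-1/2)·(-3/2)·(-5/2)/[(3)·(2)·(1)] = -5/16
Sum: (-121)·(35/16) + (-261)·(-35/16) + (-481)·(21/16) + (-799)·(-5/16) = -603/8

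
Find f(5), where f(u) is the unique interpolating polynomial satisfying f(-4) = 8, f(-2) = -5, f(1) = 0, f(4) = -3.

Evaluate each Lagrange basis at u = 5:
L_0(5) = (7)·(4)·(1)/[(-2)·(-5)·(-8)] = -7/20
L_1(5) = (9)·(4)·(1)/[(2)·(-3)·(-6)] = 1
L_2(5) = (9)·(7)·(1)/[(5)·(3)·(-3)] = -7/5
L_3(5) = (9)·(7)·(4)/[(8)·(6)·(3)] = 7/4
Sum: 8·(-7/20) + (-5)·(1) + 0 + (-3)·(7/4) = -261/20

-261/20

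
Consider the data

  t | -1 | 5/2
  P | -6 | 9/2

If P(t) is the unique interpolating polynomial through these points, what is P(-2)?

-9

Evaluate each Lagrange basis at t = -2:
L_0(-2) = (-9/2)/[(-7/2)] = 9/7
L_1(-2) = (-1)/[(7/2)] = -2/7
Sum: (-6)·(9/7) + 9/2·(-2/7) = -9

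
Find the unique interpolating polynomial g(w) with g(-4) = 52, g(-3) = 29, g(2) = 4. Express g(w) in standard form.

L_0(w) = (w + 3)(w - 2) / [6] = (1/6)w^2 + (1/6)w - 1
L_1(w) = (w + 4)(w - 2) / [-5] = -(1/5)w^2 - (2/5)w + 8/5
L_2(w) = (w + 4)(w + 3) / [30] = (1/30)w^2 + (7/30)w + 2/5
g(w) = 52·L_0 + 29·L_1 + 4·L_2
  52·L_0(w) = (26/3)w^2 + (26/3)w - 52
  29·L_1(w) = -(29/5)w^2 - (58/5)w + 232/5
  4·L_2(w) = (2/15)w^2 + (14/15)w + 8/5
Adding term by term: 3w^2 - 2w - 4

g(w) = 3w^2 - 2w - 4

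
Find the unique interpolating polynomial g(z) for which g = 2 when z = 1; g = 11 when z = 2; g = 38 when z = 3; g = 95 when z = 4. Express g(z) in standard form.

g(z) = 2z^3 - 3z^2 + 4z - 1

Build the Lagrange basis polynomials:
L_0(z) = (z - 2)(z - 3)(z - 4) / [-6] = -(1/6)z^3 + (3/2)z^2 - (13/3)z + 4
L_1(z) = (z - 1)(z - 3)(z - 4) / [2] = (1/2)z^3 - 4z^2 + (19/2)z - 6
L_2(z) = (z - 1)(z - 2)(z - 4) / [-2] = -(1/2)z^3 + (7/2)z^2 - 7z + 4
L_3(z) = (z - 1)(z - 2)(z - 3) / [6] = (1/6)z^3 - z^2 + (11/6)z - 1
g(z) = 2·L_0 + 11·L_1 + 38·L_2 + 95·L_3
  2·L_0(z) = -(1/3)z^3 + 3z^2 - (26/3)z + 8
  11·L_1(z) = (11/2)z^3 - 44z^2 + (209/2)z - 66
  38·L_2(z) = -19z^3 + 133z^2 - 266z + 152
  95·L_3(z) = (95/6)z^3 - 95z^2 + (1045/6)z - 95
Adding term by term: 2z^3 - 3z^2 + 4z - 1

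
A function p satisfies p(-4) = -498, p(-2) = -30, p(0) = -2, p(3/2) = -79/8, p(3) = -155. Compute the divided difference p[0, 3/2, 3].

-61/2

p[0,3/2] = (-79/8 - (-2)) / (3/2 - 0) = -21/4
p[3/2,3] = (-155 - (-79/8)) / (3 - 3/2) = -387/4
p[0,3/2,3] = (-387/4 - (-21/4)) / (3 - 0) = -61/2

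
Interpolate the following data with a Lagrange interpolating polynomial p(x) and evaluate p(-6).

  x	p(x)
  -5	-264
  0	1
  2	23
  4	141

-449

Evaluate each Lagrange basis at x = -6:
L_0(-6) = (-6)·(-8)·(-10)/[(-5)·(-7)·(-9)] = 32/21
L_1(-6) = (-1)·(-8)·(-10)/[(5)·(-2)·(-4)] = -2
L_2(-6) = (-1)·(-6)·(-10)/[(7)·(2)·(-2)] = 15/7
L_3(-6) = (-1)·(-6)·(-8)/[(9)·(4)·(2)] = -2/3
Sum: (-264)·(32/21) + 1·(-2) + 23·(15/7) + 141·(-2/3) = -449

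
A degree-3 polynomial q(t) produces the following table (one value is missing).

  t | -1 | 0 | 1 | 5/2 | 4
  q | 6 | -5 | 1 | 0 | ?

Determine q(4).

The 4 known values determine q uniquely (degree ≤ 3).
Evaluate each Lagrange basis at t = 4:
L_0(4) = (4)·(3)·(3/2)/[(-1)·(-2)·(-7/2)] = -18/7
L_1(4) = (5)·(3)·(3/2)/[(1)·(-1)·(-5/2)] = 9
L_2(4) = (5)·(4)·(3/2)/[(2)·(1)·(-3/2)] = -10
L_3(4) = (5)·(4)·(3)/[(7/2)·(5/2)·(3/2)] = 32/7
Sum: 6·(-18/7) + (-5)·(9) + 1·(-10) + 0 = -493/7

-493/7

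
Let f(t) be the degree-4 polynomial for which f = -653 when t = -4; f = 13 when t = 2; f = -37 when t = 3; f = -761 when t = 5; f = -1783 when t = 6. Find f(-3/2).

-67/4

L_0(-3/2) = (-7/2)·(-9/2)·(-13/2)·(-15/2)/[(-6)·(-7)·(-9)·(-10)] = 13/64
L_1(-3/2) = (5/2)·(-9/2)·(-13/2)·(-15/2)/[(6)·(-1)·(-3)·(-4)] = 975/128
L_2(-3/2) = (5/2)·(-7/2)·(-13/2)·(-15/2)/[(7)·(1)·(-2)·(-3)] = -325/32
L_3(-3/2) = (5/2)·(-7/2)·(-9/2)·(-15/2)/[(9)·(3)·(2)·(-1)] = 175/32
L_4(-3/2) = (5/2)·(-7/2)·(-9/2)·(-13/2)/[(10)·(4)·(3)·(1)] = -273/128
Sum: (-653)·(13/64) + 13·(975/128) + (-37)·(-325/32) + (-761)·(175/32) + (-1783)·(-273/128) = -67/4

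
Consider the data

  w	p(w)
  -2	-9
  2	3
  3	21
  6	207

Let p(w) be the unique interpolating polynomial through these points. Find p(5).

117

Using Newton's divided-difference form:
p[-2,2] = (3 - (-9)) / (2 - (-2)) = 3
p[2,3] = (21 - 3) / (3 - 2) = 18
p[3,6] = (207 - 21) / (6 - 3) = 62
p[-2,2,3] = (18 - 3) / (3 - (-2)) = 3
p[2,3,6] = (62 - 18) / (6 - 2) = 11
p[-2,2,3,6] = (11 - 3) / (6 - (-2)) = 1
p(5) = -9 + 3·(7) + 3·(7)·(3) + 1·(7)·(3)·(2) = 117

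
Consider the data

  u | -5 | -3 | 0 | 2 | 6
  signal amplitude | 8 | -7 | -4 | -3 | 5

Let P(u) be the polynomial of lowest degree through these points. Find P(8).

Evaluate each Lagrange basis at u = 8:
L_0(8) = (11)·(8)·(6)·(2)/[(-2)·(-5)·(-7)·(-11)] = 48/35
L_1(8) = (13)·(8)·(6)·(2)/[(2)·(-3)·(-5)·(-9)] = -208/45
L_2(8) = (13)·(11)·(6)·(2)/[(5)·(3)·(-2)·(-6)] = 143/15
L_3(8) = (13)·(11)·(8)·(2)/[(7)·(5)·(2)·(-4)] = -286/35
L_4(8) = (13)·(11)·(8)·(6)/[(11)·(9)·(6)·(4)] = 26/9
Sum: 8·(48/35) + (-7)·(-208/45) + (-4)·(143/15) + (-3)·(-286/35) + 5·(26/9) = 4636/105

4636/105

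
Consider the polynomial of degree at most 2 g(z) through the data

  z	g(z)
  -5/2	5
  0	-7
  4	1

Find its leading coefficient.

68/65

Build the Lagrange basis polynomials:
L_0(z) = z(z - 4) / [65/4] = (4/65)z^2 - (16/65)z
L_1(z) = (z + 5/2)(z - 4) / [-10] = -(1/10)z^2 + (3/20)z + 1
L_2(z) = (z + 5/2)z / [26] = (1/26)z^2 + (5/52)z
g(z) = 5·L_0 + (-7)·L_1 + 1·L_2
Only the coefficient of z^2 is needed; take it from each L_i and combine:
5·(4/65) + (-7)·(-1/10) + 1·(1/26) = 68/65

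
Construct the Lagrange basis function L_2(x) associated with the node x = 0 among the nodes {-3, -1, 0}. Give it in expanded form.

L_2(x) = (1/3)x^2 + (4/3)x + 1

L_2(x) = (x + 3)(x + 1) / [(3)·(1)]
       = (x^2 + 4x + 3) / (3)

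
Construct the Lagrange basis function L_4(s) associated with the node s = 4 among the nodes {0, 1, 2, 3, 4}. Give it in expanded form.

L_4(s) = (1/24)s^4 - (1/4)s^3 + (11/24)s^2 - (1/4)s

L_4(s) = s(s - 1)(s - 2)(s - 3) / [(4)·(3)·(2)·(1)]
       = (s^4 - 6s^3 + 11s^2 - 6s) / (24)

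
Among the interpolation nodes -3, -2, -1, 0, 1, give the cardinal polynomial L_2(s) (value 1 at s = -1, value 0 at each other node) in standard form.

L_2(s) = (s + 3)(s + 2)s(s - 1) / [(2)·(1)·(-1)·(-2)]
       = (s^4 + 4s^3 + s^2 - 6s) / (4)

L_2(s) = (1/4)s^4 + s^3 + (1/4)s^2 - (3/2)s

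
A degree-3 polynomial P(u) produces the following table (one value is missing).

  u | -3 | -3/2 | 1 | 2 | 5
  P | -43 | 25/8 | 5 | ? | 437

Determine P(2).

The 4 known values determine P uniquely (degree ≤ 3).
Evaluate each Lagrange basis at u = 2:
L_0(2) = (7/2)·(1)·(-3)/[(-3/2)·(-4)·(-8)] = 7/32
L_1(2) = (5)·(1)·(-3)/[(3/2)·(-5/2)·(-13/2)] = -8/13
L_2(2) = (5)·(7/2)·(-3)/[(4)·(5/2)·(-4)] = 21/16
L_3(2) = (5)·(7/2)·(1)/[(8)·(13/2)·(4)] = 35/416
Sum: (-43)·(7/32) + 25/8·(-8/13) + 5·(21/16) + 437·(35/416) = 32

32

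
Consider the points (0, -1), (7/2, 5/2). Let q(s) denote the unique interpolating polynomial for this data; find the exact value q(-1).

Evaluate each Lagrange basis at s = -1:
L_0(-1) = (-9/2)/[(-7/2)] = 9/7
L_1(-1) = (-1)/[(7/2)] = -2/7
Sum: (-1)·(9/7) + 5/2·(-2/7) = -2

-2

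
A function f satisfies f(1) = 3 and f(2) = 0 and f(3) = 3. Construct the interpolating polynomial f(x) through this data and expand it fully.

Newton's divided differences:
f[1,2] = (0 - 3) / (2 - 1) = -3
f[2,3] = (3 - 0) / (3 - 2) = 3
f[1,2,3] = (3 - (-3)) / (3 - 1) = 3
f(x) = 3 + (-3)·(x - 1) + 3·(x - 1)(x - 2)
Expanding: f(x) = 3x^2 - 12x + 12

f(x) = 3x^2 - 12x + 12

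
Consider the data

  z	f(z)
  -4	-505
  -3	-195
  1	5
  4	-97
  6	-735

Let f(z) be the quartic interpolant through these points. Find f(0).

3

L_0(0) = (3)·(-1)·(-4)·(-6)/[(-1)·(-5)·(-8)·(-10)] = -9/50
L_1(0) = (4)·(-1)·(-4)·(-6)/[(1)·(-4)·(-7)·(-9)] = 8/21
L_2(0) = (4)·(3)·(-4)·(-6)/[(5)·(4)·(-3)·(-5)] = 24/25
L_3(0) = (4)·(3)·(-1)·(-6)/[(8)·(7)·(3)·(-2)] = -3/14
L_4(0) = (4)·(3)·(-1)·(-4)/[(10)·(9)·(5)·(2)] = 4/75
Sum: (-505)·(-9/50) + (-195)·(8/21) + 5·(24/25) + (-97)·(-3/14) + (-735)·(4/75) = 3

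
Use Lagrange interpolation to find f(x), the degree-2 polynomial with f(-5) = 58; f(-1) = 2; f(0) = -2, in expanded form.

f(x) = 2x^2 - 2x - 2

L_0(x) = (x + 1)x / [20] = (1/20)x^2 + (1/20)x
L_1(x) = (x + 5)x / [-4] = -(1/4)x^2 - (5/4)x
L_2(x) = (x + 5)(x + 1) / [5] = (1/5)x^2 + (6/5)x + 1
f(x) = 58·L_0 + 2·L_1 + (-2)·L_2
  58·L_0(x) = (29/10)x^2 + (29/10)x
  2·L_1(x) = -(1/2)x^2 - (5/2)x
  (-2)·L_2(x) = -(2/5)x^2 - (12/5)x - 2
Adding term by term: 2x^2 - 2x - 2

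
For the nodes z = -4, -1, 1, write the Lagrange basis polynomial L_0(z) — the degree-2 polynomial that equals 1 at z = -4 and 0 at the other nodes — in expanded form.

L_0(z) = (1/15)z^2 - 1/15

L_0(z) = (z + 1)(z - 1) / [(-3)·(-5)]
       = (z^2 - 1) / (15)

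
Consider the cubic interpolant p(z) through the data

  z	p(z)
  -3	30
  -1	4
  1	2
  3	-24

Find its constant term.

Build the Lagrange basis polynomials:
L_0(z) = (z + 1)(z - 1)(z - 3) / [-48] = -(1/48)z^3 + (1/16)z^2 + (1/48)z - 1/16
L_1(z) = (z + 3)(z - 1)(z - 3) / [16] = (1/16)z^3 - (1/16)z^2 - (9/16)z + 9/16
L_2(z) = (z + 3)(z + 1)(z - 3) / [-16] = -(1/16)z^3 - (1/16)z^2 + (9/16)z + 9/16
L_3(z) = (z + 3)(z + 1)(z - 1) / [48] = (1/48)z^3 + (1/16)z^2 - (1/48)z - 1/16
p(z) = 30·L_0 + 4·L_1 + 2·L_2 + (-24)·L_3
Only the constant term is needed; take it from each L_i and combine:
30·(-1/16) + 4·(9/16) + 2·(9/16) + (-24)·(-1/16) = 3

3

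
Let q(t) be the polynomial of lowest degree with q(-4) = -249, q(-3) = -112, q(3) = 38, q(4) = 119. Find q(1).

-4

Evaluate each Lagrange basis at t = 1:
L_0(1) = (4)·(-2)·(-3)/[(-1)·(-7)·(-8)] = -3/7
L_1(1) = (5)·(-2)·(-3)/[(1)·(-6)·(-7)] = 5/7
L_2(1) = (5)·(4)·(-3)/[(7)·(6)·(-1)] = 10/7
L_3(1) = (5)·(4)·(-2)/[(8)·(7)·(1)] = -5/7
Sum: (-249)·(-3/7) + (-112)·(5/7) + 38·(10/7) + 119·(-5/7) = -4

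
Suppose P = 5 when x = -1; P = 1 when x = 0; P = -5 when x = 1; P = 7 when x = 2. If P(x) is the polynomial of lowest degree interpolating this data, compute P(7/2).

L_0(7/2) = (7/2)·(5/2)·(3/2)/[(-1)·(-2)·(-3)] = -35/16
L_1(7/2) = (9/2)·(5/2)·(3/2)/[(1)·(-1)·(-2)] = 135/16
L_2(7/2) = (9/2)·(7/2)·(3/2)/[(2)·(1)·(-1)] = -189/16
L_3(7/2) = (9/2)·(7/2)·(5/2)/[(3)·(2)·(1)] = 105/16
Sum: 5·(-35/16) + 1·(135/16) + (-5)·(-189/16) + 7·(105/16) = 205/2

205/2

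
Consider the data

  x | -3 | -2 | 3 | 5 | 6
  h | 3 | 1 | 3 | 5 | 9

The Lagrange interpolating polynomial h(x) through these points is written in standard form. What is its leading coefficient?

Build the Lagrange basis polynomials:
L_0(x) = (x + 2)(x - 3)(x - 5)(x - 6) / [432] = (1/432)x^4 - (1/36)x^3 + (35/432)x^2 + (1/12)x - 5/12
L_1(x) = (x + 3)(x - 3)(x - 5)(x - 6) / [-280] = -(1/280)x^4 + (11/280)x^3 - (3/40)x^2 - (99/280)x + 27/28
L_2(x) = (x + 3)(x + 2)(x - 5)(x - 6) / [180] = (1/180)x^4 - (1/30)x^3 - (19/180)x^2 + (7/15)x + 1
L_3(x) = (x + 3)(x + 2)(x - 3)(x - 6) / [-112] = -(1/112)x^4 + (1/28)x^3 + (3/16)x^2 - (9/28)x - 27/28
L_4(x) = (x + 3)(x + 2)(x - 3)(x - 5) / [216] = (1/216)x^4 - (1/72)x^3 - (19/216)x^2 + (1/8)x + 5/12
h(x) = 3·L_0 + 1·L_1 + 3·L_2 + 5·L_3 + 9·L_4
Only the coefficient of x^4 is needed; take it from each L_i and combine:
3·(1/432) + 1·(-1/280) + 3·(1/180) + 5·(-1/112) + 9·(1/216) = 43/2520

43/2520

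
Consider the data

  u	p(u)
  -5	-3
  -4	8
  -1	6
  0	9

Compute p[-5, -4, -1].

-35/12

p[-5,-4] = (8 - (-3)) / (-4 - (-5)) = 11
p[-4,-1] = (6 - 8) / (-1 - (-4)) = -2/3
p[-5,-4,-1] = (-2/3 - 11) / (-1 - (-5)) = -35/12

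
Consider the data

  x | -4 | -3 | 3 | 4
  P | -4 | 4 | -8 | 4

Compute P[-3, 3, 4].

P[-3,3] = (-8 - 4) / (3 - (-3)) = -2
P[3,4] = (4 - (-8)) / (4 - 3) = 12
P[-3,3,4] = (12 - (-2)) / (4 - (-3)) = 2

2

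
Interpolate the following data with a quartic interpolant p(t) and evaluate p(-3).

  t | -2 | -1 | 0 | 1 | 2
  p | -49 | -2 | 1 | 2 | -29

L_0(-3) = (-2)·(-3)·(-4)·(-5)/[(-1)·(-2)·(-3)·(-4)] = 5
L_1(-3) = (-1)·(-3)·(-4)·(-5)/[(1)·(-1)·(-2)·(-3)] = -10
L_2(-3) = (-1)·(-2)·(-4)·(-5)/[(2)·(1)·(-1)·(-2)] = 10
L_3(-3) = (-1)·(-2)·(-3)·(-5)/[(3)·(2)·(1)·(-1)] = -5
L_4(-3) = (-1)·(-2)·(-3)·(-4)/[(4)·(3)·(2)·(1)] = 1
Sum: (-49)·(5) + (-2)·(-10) + 1·(10) + 2·(-5) + (-29)·(1) = -254

-254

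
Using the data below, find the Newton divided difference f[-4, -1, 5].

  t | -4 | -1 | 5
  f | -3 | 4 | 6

-2/9

f[-4,-1] = (4 - (-3)) / (-1 - (-4)) = 7/3
f[-1,5] = (6 - 4) / (5 - (-1)) = 1/3
f[-4,-1,5] = (1/3 - 7/3) / (5 - (-4)) = -2/9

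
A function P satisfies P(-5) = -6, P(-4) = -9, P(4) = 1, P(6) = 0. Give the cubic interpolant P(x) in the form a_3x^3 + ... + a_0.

P(x) = -(233/3960)x^3 + (47/264)x^2 + (4339/1980)x - 226/33

L_0(x) = (x + 4)(x - 4)(x - 6) / [-99] = -(1/99)x^3 + (2/33)x^2 + (16/99)x - 32/33
L_1(x) = (x + 5)(x - 4)(x - 6) / [80] = (1/80)x^3 - (1/16)x^2 - (13/40)x + 3/2
L_2(x) = (x + 5)(x + 4)(x - 6) / [-144] = -(1/144)x^3 - (1/48)x^2 + (17/72)x + 5/6
L_3(x) = (x + 5)(x + 4)(x - 4) / [220] = (1/220)x^3 + (1/44)x^2 - (4/55)x - 4/11
P(x) = (-6)·L_0 + (-9)·L_1 + 1·L_2 + 0·L_3
  (-6)·L_0(x) = (2/33)x^3 - (4/11)x^2 - (32/33)x + 64/11
  (-9)·L_1(x) = -(9/80)x^3 + (9/16)x^2 + (117/40)x - 27/2
  1·L_2(x) = -(1/144)x^3 - (1/48)x^2 + (17/72)x + 5/6
  0·L_3(x) = 0
Adding term by term: -(233/3960)x^3 + (47/264)x^2 + (4339/1980)x - 226/33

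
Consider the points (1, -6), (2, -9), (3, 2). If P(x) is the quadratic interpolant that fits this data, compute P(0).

Using Newton's divided-difference form:
P[1,2] = (-9 - (-6)) / (2 - 1) = -3
P[2,3] = (2 - (-9)) / (3 - 2) = 11
P[1,2,3] = (11 - (-3)) / (3 - 1) = 7
P(0) = -6 + (-3)·(-1) + 7·(-1)·(-2) = 11

11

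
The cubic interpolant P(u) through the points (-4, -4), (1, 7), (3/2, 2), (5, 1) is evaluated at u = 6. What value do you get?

1791/77

Using Newton's divided-difference form:
P[-4,1] = (7 - (-4)) / (1 - (-4)) = 11/5
P[1,3/2] = (2 - 7) / (3/2 - 1) = -10
P[3/2,5] = (1 - 2) / (5 - 3/2) = -2/7
P[-4,1,3/2] = (-10 - 11/5) / (3/2 - (-4)) = -122/55
P[1,3/2,5] = (-2/7 - (-10)) / (5 - 1) = 17/7
P[-4,1,3/2,5] = (17/7 - (-122/55)) / (5 - (-4)) = 1789/3465
P(6) = -4 + (11/5)·(10) + (-122/55)·(10)·(5) + (1789/3465)·(10)·(5)·(9/2) = 1791/77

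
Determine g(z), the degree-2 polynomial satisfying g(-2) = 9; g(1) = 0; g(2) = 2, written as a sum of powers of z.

Build the Lagrange basis polynomials:
L_0(z) = (z - 1)(z - 2) / [12] = (1/12)z^2 - (1/4)z + 1/6
L_1(z) = (z + 2)(z - 2) / [-3] = -(1/3)z^2 + 4/3
L_2(z) = (z + 2)(z - 1) / [4] = (1/4)z^2 + (1/4)z - 1/2
g(z) = 9·L_0 + 0·L_1 + 2·L_2
  9·L_0(z) = (3/4)z^2 - (9/4)z + 3/2
  0·L_1(z) = 0
  2·L_2(z) = (1/2)z^2 + (1/2)z - 1
Adding term by term: (5/4)z^2 - (7/4)z + 1/2

g(z) = (5/4)z^2 - (7/4)z + 1/2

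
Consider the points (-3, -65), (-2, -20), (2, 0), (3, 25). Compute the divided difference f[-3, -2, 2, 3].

f[-3,-2] = (-20 - (-65)) / (-2 - (-3)) = 45
f[-2,2] = (0 - (-20)) / (2 - (-2)) = 5
f[2,3] = (25 - 0) / (3 - 2) = 25
f[-3,-2,2] = (5 - 45) / (2 - (-3)) = -8
f[-2,2,3] = (25 - 5) / (3 - (-2)) = 4
f[-3,-2,2,3] = (4 - (-8)) / (3 - (-3)) = 2

2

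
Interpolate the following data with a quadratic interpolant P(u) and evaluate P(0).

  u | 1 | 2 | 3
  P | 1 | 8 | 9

-12

Evaluate each Lagrange basis at u = 0:
L_0(0) = (-2)·(-3)/[(-1)·(-2)] = 3
L_1(0) = (-1)·(-3)/[(1)·(-1)] = -3
L_2(0) = (-1)·(-2)/[(2)·(1)] = 1
Sum: 1·(3) + 8·(-3) + 9·(1) = -12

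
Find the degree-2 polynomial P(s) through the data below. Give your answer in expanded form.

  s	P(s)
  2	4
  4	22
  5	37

P(s) = 2s^2 - 3s + 2

Build the Lagrange basis polynomials:
L_0(s) = (s - 4)(s - 5) / [6] = (1/6)s^2 - (3/2)s + 10/3
L_1(s) = (s - 2)(s - 5) / [-2] = -(1/2)s^2 + (7/2)s - 5
L_2(s) = (s - 2)(s - 4) / [3] = (1/3)s^2 - 2s + 8/3
P(s) = 4·L_0 + 22·L_1 + 37·L_2
  4·L_0(s) = (2/3)s^2 - 6s + 40/3
  22·L_1(s) = -11s^2 + 77s - 110
  37·L_2(s) = (37/3)s^2 - 74s + 296/3
Adding term by term: 2s^2 - 3s + 2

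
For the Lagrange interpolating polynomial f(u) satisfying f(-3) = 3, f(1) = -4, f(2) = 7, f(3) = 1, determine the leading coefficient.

-221/120

Build the Lagrange basis polynomials:
L_0(u) = (u - 1)(u - 2)(u - 3) / [-120] = -(1/120)u^3 + (1/20)u^2 - (11/120)u + 1/20
L_1(u) = (u + 3)(u - 2)(u - 3) / [8] = (1/8)u^3 - (1/4)u^2 - (9/8)u + 9/4
L_2(u) = (u + 3)(u - 1)(u - 3) / [-5] = -(1/5)u^3 + (1/5)u^2 + (9/5)u - 9/5
L_3(u) = (u + 3)(u - 1)(u - 2) / [12] = (1/12)u^3 - (7/12)u + 1/2
f(u) = 3·L_0 + (-4)·L_1 + 7·L_2 + 1·L_3
Only the coefficient of u^3 is needed; take it from each L_i and combine:
3·(-1/120) + (-4)·(1/8) + 7·(-1/5) + 1·(1/12) = -221/120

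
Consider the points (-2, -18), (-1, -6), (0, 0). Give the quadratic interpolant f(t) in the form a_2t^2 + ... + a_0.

Newton's divided differences:
f[-2,-1] = (-6 - (-18)) / (-1 - (-2)) = 12
f[-1,0] = (0 - (-6)) / (0 - (-1)) = 6
f[-2,-1,0] = (6 - 12) / (0 - (-2)) = -3
f(t) = -18 + 12·(t + 2) + (-3)·(t + 2)(t + 1)
Expanding: f(t) = -3t^2 + 3t

f(t) = -3t^2 + 3t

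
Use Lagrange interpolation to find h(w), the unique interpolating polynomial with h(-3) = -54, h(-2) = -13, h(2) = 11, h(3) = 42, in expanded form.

Build the Lagrange basis polynomials:
L_0(w) = (w + 2)(w - 2)(w - 3) / [-30] = -(1/30)w^3 + (1/10)w^2 + (2/15)w - 2/5
L_1(w) = (w + 3)(w - 2)(w - 3) / [20] = (1/20)w^3 - (1/10)w^2 - (9/20)w + 9/10
L_2(w) = (w + 3)(w + 2)(w - 3) / [-20] = -(1/20)w^3 - (1/10)w^2 + (9/20)w + 9/10
L_3(w) = (w + 3)(w + 2)(w - 2) / [30] = (1/30)w^3 + (1/10)w^2 - (2/15)w - 2/5
h(w) = (-54)·L_0 + (-13)·L_1 + 11·L_2 + 42·L_3
  (-54)·L_0(w) = (9/5)w^3 - (27/5)w^2 - (36/5)w + 108/5
  (-13)·L_1(w) = -(13/20)w^3 + (13/10)w^2 + (117/20)w - 117/10
  11·L_2(w) = -(11/20)w^3 - (11/10)w^2 + (99/20)w + 99/10
  42·L_3(w) = (7/5)w^3 + (21/5)w^2 - (28/5)w - 84/5
Adding term by term: 2w^3 - w^2 - 2w + 3

h(w) = 2w^3 - w^2 - 2w + 3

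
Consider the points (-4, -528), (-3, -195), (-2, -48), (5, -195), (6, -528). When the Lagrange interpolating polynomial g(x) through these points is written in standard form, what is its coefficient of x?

-4

L_0(x) = (x + 3)(x + 2)(x - 5)(x - 6) / [180] = (1/180)x^4 - (1/30)x^3 - (19/180)x^2 + (7/15)x + 1
L_1(x) = (x + 4)(x + 2)(x - 5)(x - 6) / [-72] = -(1/72)x^4 + (5/72)x^3 + (7/18)x^2 - (23/18)x - 10/3
L_2(x) = (x + 4)(x + 3)(x - 5)(x - 6) / [112] = (1/112)x^4 - (1/28)x^3 - (5/16)x^2 + (39/56)x + 45/14
L_3(x) = (x + 4)(x + 3)(x + 2)(x - 6) / [-504] = -(1/504)x^4 - (1/168)x^3 + (1/18)x^2 + (11/42)x + 2/7
L_4(x) = (x + 4)(x + 3)(x + 2)(x - 5) / [720] = (1/720)x^4 + (1/180)x^3 - (19/720)x^2 - (53/360)x - 1/6
g(x) = (-528)·L_0 + (-195)·L_1 + (-48)·L_2 + (-195)·L_3 + (-528)·L_4
Only the coefficient of x is needed; take it from each L_i and combine:
(-528)·(7/15) + (-195)·(-23/18) + (-48)·(39/56) + (-195)·(11/42) + (-528)·(-53/360) = -4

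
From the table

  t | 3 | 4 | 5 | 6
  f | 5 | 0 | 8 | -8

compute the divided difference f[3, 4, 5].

13/2

f[3,4] = (0 - 5) / (4 - 3) = -5
f[4,5] = (8 - 0) / (5 - 4) = 8
f[3,4,5] = (8 - (-5)) / (5 - 3) = 13/2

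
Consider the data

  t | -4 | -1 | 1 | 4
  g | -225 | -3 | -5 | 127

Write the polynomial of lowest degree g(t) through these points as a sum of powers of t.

g(t) = 3t^3 - 3t^2 - 4t - 1

Newton's divided differences:
g[-4,-1] = (-3 - (-225)) / (-1 - (-4)) = 74
g[-1,1] = (-5 - (-3)) / (1 - (-1)) = -1
g[1,4] = (127 - (-5)) / (4 - 1) = 44
g[-4,-1,1] = (-1 - 74) / (1 - (-4)) = -15
g[-1,1,4] = (44 - (-1)) / (4 - (-1)) = 9
g[-4,-1,1,4] = (9 - (-15)) / (4 - (-4)) = 3
g(t) = -225 + 74·(t + 4) + (-15)·(t + 4)(t + 1) + 3·(t + 4)(t + 1)(t - 1)
Expanding: g(t) = 3t^3 - 3t^2 - 4t - 1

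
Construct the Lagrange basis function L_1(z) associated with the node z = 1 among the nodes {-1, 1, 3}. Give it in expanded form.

L_1(z) = (z + 1)(z - 3) / [(2)·(-2)]
       = (z^2 - 2z - 3) / (-4)

L_1(z) = -(1/4)z^2 + (1/2)z + 3/4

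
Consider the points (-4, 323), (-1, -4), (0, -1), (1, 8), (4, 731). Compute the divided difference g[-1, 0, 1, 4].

g[-1,0] = (-1 - (-4)) / (0 - (-1)) = 3
g[0,1] = (8 - (-1)) / (1 - 0) = 9
g[1,4] = (731 - 8) / (4 - 1) = 241
g[-1,0,1] = (9 - 3) / (1 - (-1)) = 3
g[0,1,4] = (241 - 9) / (4 - 0) = 58
g[-1,0,1,4] = (58 - 3) / (4 - (-1)) = 11

11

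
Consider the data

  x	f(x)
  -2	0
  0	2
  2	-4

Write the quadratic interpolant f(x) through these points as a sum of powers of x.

Newton's divided differences:
f[-2,0] = (2 - 0) / (0 - (-2)) = 1
f[0,2] = (-4 - 2) / (2 - 0) = -3
f[-2,0,2] = (-3 - 1) / (2 - (-2)) = -1
f(x) = 1·(x + 2) + (-1)·(x + 2)x
Expanding: f(x) = -x^2 - x + 2

f(x) = -x^2 - x + 2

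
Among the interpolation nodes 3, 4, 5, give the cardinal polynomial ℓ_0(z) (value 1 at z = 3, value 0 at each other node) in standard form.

ℓ_0(z) = (1/2)z^2 - (9/2)z + 10

ℓ_0(z) = (z - 4)(z - 5) / [(-1)·(-2)]
       = (z^2 - 9z + 20) / (2)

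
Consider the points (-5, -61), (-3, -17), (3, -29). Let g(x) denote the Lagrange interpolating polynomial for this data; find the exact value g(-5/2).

Evaluate each Lagrange basis at x = -5/2:
L_0(-5/2) = (1/2)·(-11/2)/[(-2)·(-8)] = -11/64
L_1(-5/2) = (5/2)·(-11/2)/[(2)·(-6)] = 55/48
L_2(-5/2) = (5/2)·(1/2)/[(8)·(6)] = 5/192
Sum: (-61)·(-11/64) + (-17)·(55/48) + (-29)·(5/192) = -39/4

-39/4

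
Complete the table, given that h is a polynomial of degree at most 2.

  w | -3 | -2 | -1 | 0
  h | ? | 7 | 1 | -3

15

The 3 known values determine h uniquely (degree ≤ 2).
Evaluate each Lagrange basis at w = -3:
L_0(-3) = (-2)·(-3)/[(-1)·(-2)] = 3
L_1(-3) = (-1)·(-3)/[(1)·(-1)] = -3
L_2(-3) = (-1)·(-2)/[(2)·(1)] = 1
Sum: 7·(3) + 1·(-3) + (-3)·(1) = 15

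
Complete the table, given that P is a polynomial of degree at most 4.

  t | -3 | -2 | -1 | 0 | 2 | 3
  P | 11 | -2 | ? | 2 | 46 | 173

The 5 known values determine P uniquely (degree ≤ 4).
L_0(-1) = (1)·(-1)·(-3)·(-4)/[(-1)·(-3)·(-5)·(-6)] = -2/15
L_1(-1) = (2)·(-1)·(-3)·(-4)/[(1)·(-2)·(-4)·(-5)] = 3/5
L_2(-1) = (2)·(1)·(-3)·(-4)/[(3)·(2)·(-2)·(-3)] = 2/3
L_3(-1) = (2)·(1)·(-1)·(-4)/[(5)·(4)·(2)·(-1)] = -1/5
L_4(-1) = (2)·(1)·(-1)·(-3)/[(6)·(5)·(3)·(1)] = 1/15
Sum: 11·(-2/15) + (-2)·(3/5) + 2·(2/3) + 46·(-1/5) + 173·(1/15) = 1

1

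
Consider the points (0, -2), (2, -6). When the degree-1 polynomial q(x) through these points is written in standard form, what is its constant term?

Build the Lagrange basis polynomials:
L_0(x) = (x - 2) / [-2] = -(1/2)x + 1
L_1(x) = x / [2] = (1/2)x
q(x) = (-2)·L_0 + (-6)·L_1
Only the constant term is needed; take it from each L_i and combine:
(-2)·(1) + (-6)·(0) = -2

-2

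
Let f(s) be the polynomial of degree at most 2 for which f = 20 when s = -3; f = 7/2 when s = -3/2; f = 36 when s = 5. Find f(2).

Evaluate each Lagrange basis at s = 2:
L_0(2) = (7/2)·(-3)/[(-3/2)·(-8)] = -7/8
L_1(2) = (5)·(-3)/[(3/2)·(-13/2)] = 20/13
L_2(2) = (5)·(7/2)/[(8)·(13/2)] = 35/104
Sum: 20·(-7/8) + 7/2·(20/13) + 36·(35/104) = 0

0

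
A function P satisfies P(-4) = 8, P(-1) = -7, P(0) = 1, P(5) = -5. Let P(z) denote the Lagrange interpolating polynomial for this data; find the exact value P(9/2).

L_0(9/2) = (11/2)·(9/2)·(-1/2)/[(-3)·(-4)·(-9)] = 11/96
L_1(9/2) = (17/2)·(9/2)·(-1/2)/[(3)·(-1)·(-6)] = -17/16
L_2(9/2) = (17/2)·(11/2)·(-1/2)/[(4)·(1)·(-5)] = 187/160
L_3(9/2) = (17/2)·(11/2)·(9/2)/[(9)·(6)·(5)] = 187/240
Sum: 8·(11/96) + (-7)·(-17/16) + 1·(187/160) + (-5)·(187/240) = 2701/480

2701/480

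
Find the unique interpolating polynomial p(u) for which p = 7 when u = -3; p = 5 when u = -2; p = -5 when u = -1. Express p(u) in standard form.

Build the Lagrange basis polynomials:
L_0(u) = (u + 2)(u + 1) / [2] = (1/2)u^2 + (3/2)u + 1
L_1(u) = (u + 3)(u + 1) / [-1] = -u^2 - 4u - 3
L_2(u) = (u + 3)(u + 2) / [2] = (1/2)u^2 + (5/2)u + 3
p(u) = 7·L_0 + 5·L_1 + (-5)·L_2
  7·L_0(u) = (7/2)u^2 + (21/2)u + 7
  5·L_1(u) = -5u^2 - 20u - 15
  (-5)·L_2(u) = -(5/2)u^2 - (25/2)u - 15
Adding term by term: -4u^2 - 22u - 23

p(u) = -4u^2 - 22u - 23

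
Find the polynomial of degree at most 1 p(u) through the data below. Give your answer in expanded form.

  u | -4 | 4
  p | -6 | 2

p(u) = u - 2

Build the Lagrange basis polynomials:
L_0(u) = (u - 4) / [-8] = -(1/8)u + 1/2
L_1(u) = (u + 4) / [8] = (1/8)u + 1/2
p(u) = (-6)·L_0 + 2·L_1
  (-6)·L_0(u) = (3/4)u - 3
  2·L_1(u) = (1/4)u + 1
Adding term by term: u - 2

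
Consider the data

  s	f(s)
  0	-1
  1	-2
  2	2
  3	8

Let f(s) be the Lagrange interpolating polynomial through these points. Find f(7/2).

173/16

Evaluate each Lagrange basis at s = 7/2:
L_0(7/2) = (5/2)·(3/2)·(1/2)/[(-1)·(-2)·(-3)] = -5/16
L_1(7/2) = (7/2)·(3/2)·(1/2)/[(1)·(-1)·(-2)] = 21/16
L_2(7/2) = (7/2)·(5/2)·(1/2)/[(2)·(1)·(-1)] = -35/16
L_3(7/2) = (7/2)·(5/2)·(3/2)/[(3)·(2)·(1)] = 35/16
Sum: (-1)·(-5/16) + (-2)·(21/16) + 2·(-35/16) + 8·(35/16) = 173/16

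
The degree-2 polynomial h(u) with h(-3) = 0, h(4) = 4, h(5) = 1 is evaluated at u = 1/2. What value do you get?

Using Newton's divided-difference form:
h[-3,4] = (4 - 0) / (4 - (-3)) = 4/7
h[4,5] = (1 - 4) / (5 - 4) = -3
h[-3,4,5] = (-3 - 4/7) / (5 - (-3)) = -25/56
h(1/2) = 0 + (4/7)·(7/2) + (-25/56)·(7/2)·(-7/2) = 239/32

239/32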